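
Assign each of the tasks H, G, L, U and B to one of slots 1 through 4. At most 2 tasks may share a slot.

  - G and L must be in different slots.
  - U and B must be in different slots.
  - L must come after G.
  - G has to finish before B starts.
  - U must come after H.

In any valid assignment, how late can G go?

3

Downstream work caps G at 3.
G at 3 is achievable: U -> 2; L -> 4; G -> 3; B -> 4; H -> 1.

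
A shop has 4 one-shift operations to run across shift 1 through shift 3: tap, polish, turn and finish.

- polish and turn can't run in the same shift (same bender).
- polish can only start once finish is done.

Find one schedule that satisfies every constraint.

turn -> shift 1; finish -> shift 1; polish -> shift 2; tap -> shift 1

Checking: finish(shift 1) before polish(shift 2); polish(shift 2) != turn(shift 1).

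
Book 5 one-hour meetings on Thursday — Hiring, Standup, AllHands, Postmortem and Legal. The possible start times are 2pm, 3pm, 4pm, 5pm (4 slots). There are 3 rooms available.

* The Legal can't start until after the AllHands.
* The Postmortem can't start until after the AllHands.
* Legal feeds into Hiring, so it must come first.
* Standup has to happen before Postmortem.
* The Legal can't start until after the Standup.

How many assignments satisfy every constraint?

Splitting on Hiring: it can be 4pm (3), 5pm (12). Listing each branch's schedules as (Standup, AllHands, Postmortem, Legal):
Hiring=4pm: (2pm,2pm,3pm,3pm) (2pm,2pm,4pm,3pm) (2pm,2pm,5pm,3pm) — 3.
Hiring=5pm: (2pm,2pm,3pm,3pm) (2pm,2pm,3pm,4pm) (2pm,2pm,4pm,3pm) (2pm,2pm,4pm,4pm) (2pm,2pm,5pm,3pm) (2pm,2pm,5pm,4pm) (2pm,3pm,4pm,4pm) (2pm,3pm,5pm,4pm) (3pm,2pm,4pm,4pm) (3pm,2pm,5pm,4pm) (3pm,3pm,4pm,4pm) (3pm,3pm,5pm,4pm) — 12.
Summing: 3 + 12 = 15.

15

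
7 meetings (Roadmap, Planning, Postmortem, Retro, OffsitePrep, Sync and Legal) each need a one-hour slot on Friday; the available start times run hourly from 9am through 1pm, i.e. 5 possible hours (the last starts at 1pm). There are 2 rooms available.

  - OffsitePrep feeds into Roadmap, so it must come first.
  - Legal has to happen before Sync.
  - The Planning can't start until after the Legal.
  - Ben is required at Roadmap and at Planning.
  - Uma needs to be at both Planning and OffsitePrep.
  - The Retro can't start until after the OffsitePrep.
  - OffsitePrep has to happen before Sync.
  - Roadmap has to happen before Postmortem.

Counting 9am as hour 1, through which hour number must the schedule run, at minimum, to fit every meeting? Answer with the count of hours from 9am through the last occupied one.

4 hours

The precedence chain requires at least 3 distinct hours.
With at most 2 per hour and 7 meetings, at least 4 hours are needed.
4 works (last occupied hour: 12pm): for example Retro -> 12pm; Sync -> 10am; Postmortem -> 11am; Legal -> 9am; Planning -> 11am; OffsitePrep -> 9am; Roadmap -> 10am.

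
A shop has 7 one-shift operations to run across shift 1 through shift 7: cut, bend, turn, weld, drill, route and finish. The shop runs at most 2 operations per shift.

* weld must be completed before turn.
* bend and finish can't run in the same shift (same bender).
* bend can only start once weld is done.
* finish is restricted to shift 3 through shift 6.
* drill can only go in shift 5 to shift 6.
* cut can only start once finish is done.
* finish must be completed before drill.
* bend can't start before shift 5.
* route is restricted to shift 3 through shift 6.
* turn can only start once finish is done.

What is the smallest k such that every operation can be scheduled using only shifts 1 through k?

The precedence chain requires at least 2 distinct shifts.
With at most 2 per shift and 7 operations, at least 4 shifts are needed.
bend can't be placed before shift 5, so the schedule must run through at least shift 5.
5 works (last occupied shift: shift 5): for example route in shift 3, drill in shift 5, finish in shift 3, weld in shift 1, bend in shift 5, cut in shift 4, turn in shift 4.

5 shifts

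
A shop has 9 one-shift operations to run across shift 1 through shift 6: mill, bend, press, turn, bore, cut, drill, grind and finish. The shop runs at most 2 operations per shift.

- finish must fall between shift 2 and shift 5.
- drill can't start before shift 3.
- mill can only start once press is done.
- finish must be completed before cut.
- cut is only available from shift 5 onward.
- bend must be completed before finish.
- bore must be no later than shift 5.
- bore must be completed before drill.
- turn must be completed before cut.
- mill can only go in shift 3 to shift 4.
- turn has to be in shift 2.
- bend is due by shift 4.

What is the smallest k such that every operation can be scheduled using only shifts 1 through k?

The precedence chain requires at least 3 distinct shifts.
With at most 2 per shift and 9 operations, at least 5 shifts are needed.
cut can't be placed before shift 5, so the schedule must run through at least shift 5.
5 works (last occupied shift: shift 5): for example turn -> shift 2; grind -> shift 4; drill -> shift 3; mill -> shift 3; cut -> shift 5; bore -> shift 2; press -> shift 1; bend -> shift 1; finish -> shift 4.

5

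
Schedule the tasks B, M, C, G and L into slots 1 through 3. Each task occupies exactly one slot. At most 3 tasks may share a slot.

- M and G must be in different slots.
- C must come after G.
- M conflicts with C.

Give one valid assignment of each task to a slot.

C=2; M=3; B=1; L=1; G=1

Checking: G(1) before C(2); M(3) != G(1); M(3) != C(2); max 3 per slot (cap 3).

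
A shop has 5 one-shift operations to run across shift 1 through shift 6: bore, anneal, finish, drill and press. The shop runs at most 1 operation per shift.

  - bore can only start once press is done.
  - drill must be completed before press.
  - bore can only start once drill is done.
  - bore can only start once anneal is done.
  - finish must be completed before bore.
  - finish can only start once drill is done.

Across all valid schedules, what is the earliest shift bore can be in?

Precedence pushes bore to at least shift 3.
bore at shift 5 is achievable: finish=shift 2; drill=shift 1; anneal=shift 4; press=shift 3; bore=shift 5.
Nothing earlier works — the capacity limit rule out every shift before shift 5.

shift 5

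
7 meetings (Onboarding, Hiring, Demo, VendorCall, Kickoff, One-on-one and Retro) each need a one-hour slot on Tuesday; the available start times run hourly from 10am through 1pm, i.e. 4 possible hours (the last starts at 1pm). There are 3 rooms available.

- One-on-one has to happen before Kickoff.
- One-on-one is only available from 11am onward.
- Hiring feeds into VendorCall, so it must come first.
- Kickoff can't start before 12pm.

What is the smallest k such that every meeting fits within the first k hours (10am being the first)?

3 hours

The precedence chain requires at least 2 distinct hours.
With at most 3 per hour and 7 meetings, at least 3 hours are needed.
Kickoff can't be placed before 12pm — that is hour 3 counting from 10am — so the schedule must run through at least 3 hours.
3 works (last occupied hour: 12pm): for example VendorCall=11am; Kickoff=12pm; Retro=11am; Hiring=10am; Demo=10am; One-on-one=11am; Onboarding=10am.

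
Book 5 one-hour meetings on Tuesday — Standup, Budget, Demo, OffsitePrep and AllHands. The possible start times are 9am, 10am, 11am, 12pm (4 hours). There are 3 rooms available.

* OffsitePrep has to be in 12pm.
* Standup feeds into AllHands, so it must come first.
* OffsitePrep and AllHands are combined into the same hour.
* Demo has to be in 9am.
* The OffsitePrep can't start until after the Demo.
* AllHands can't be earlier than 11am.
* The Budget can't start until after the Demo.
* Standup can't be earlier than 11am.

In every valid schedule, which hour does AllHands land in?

12pm

AllHands is available from 11am; precedence pushes AllHands to at least 12pm.
So AllHands is pinned to 12pm.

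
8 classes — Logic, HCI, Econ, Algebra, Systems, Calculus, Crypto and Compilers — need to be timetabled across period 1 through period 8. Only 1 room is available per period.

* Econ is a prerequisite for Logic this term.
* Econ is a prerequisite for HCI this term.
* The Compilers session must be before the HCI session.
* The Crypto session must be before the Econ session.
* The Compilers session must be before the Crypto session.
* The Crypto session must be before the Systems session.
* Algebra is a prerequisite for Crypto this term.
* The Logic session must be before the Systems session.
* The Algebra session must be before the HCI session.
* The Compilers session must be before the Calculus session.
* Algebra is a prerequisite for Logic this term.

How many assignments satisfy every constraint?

Splitting on Logic: it can be period 5 (12), period 6 (18), period 7 (9). Listing each branch's schedules as (HCI, Econ, Algebra, Systems, Calculus, Crypto, Compilers) by period number:
Logic=period 5: (6,4,1,7,8,3,2) (6,4,1,8,7,3,2) (6,4,2,7,8,3,1) (6,4,2,8,7,3,1) (7,4,1,6,8,3,2) (7,4,1,8,6,3,2) (7,4,2,6,8,3,1) (7,4,2,8,6,3,1) (8,4,1,6,7,3,2) (8,4,1,7,6,3,2) (8,4,2,6,7,3,1) (8,4,2,7,6,3,1) — 12.
Logic=period 6: (5,4,1,7,8,3,2) (5,4,1,8,7,3,2) (5,4,2,7,8,3,1) (5,4,2,8,7,3,1) (7,4,1,8,5,3,2) (7,4,2,8,5,3,1) (7,5,1,8,3,4,2) (7,5,1,8,4,3,2) (7,5,2,8,3,4,1) (7,5,2,8,4,3,1) (7,5,3,8,2,4,1) (8,4,1,7,5,3,2) (8,4,2,7,5,3,1) (8,5,1,7,3,4,2) (8,5,1,7,4,3,2) (8,5,2,7,3,4,1) (8,5,2,7,4,3,1) (8,5,3,7,2,4,1) — 18.
Logic=period 7: (5,4,1,8,6,3,2) (5,4,2,8,6,3,1) (6,4,1,8,5,3,2) (6,4,2,8,5,3,1) (6,5,1,8,3,4,2) (6,5,1,8,4,3,2) (6,5,2,8,3,4,1) (6,5,2,8,4,3,1) (6,5,3,8,2,4,1) — 9.
Summing: 12 + 18 + 9 = 39.

39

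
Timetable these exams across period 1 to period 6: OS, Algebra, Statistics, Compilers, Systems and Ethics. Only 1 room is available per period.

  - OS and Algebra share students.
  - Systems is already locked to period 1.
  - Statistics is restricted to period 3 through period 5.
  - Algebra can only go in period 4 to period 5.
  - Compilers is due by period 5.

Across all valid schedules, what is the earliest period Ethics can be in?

period 2

Ethics at period 2 is achievable: Systems -> period 1; Compilers -> period 5; Statistics -> period 3; Ethics -> period 2; OS -> period 6; Algebra -> period 4.
Nothing earlier works — the conflict and capacity constraints rule out every period before period 2.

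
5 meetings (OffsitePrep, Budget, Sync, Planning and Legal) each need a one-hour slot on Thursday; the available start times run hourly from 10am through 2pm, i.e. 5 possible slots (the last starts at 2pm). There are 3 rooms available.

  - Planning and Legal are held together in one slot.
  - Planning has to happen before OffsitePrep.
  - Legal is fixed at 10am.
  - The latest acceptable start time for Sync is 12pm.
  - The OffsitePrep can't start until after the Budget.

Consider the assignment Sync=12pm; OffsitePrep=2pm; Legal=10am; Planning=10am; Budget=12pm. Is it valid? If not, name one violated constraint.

Yes, all constraints hold

The latest acceptable start time for Sync is 12pm — holds.
Legal is fixed at 10am — holds.
The OffsitePrep can't start until after the Budget — holds.
Planning and Legal are held together in one slot — holds.
There are 3 rooms available — holds.
Planning has to happen before OffsitePrep — holds.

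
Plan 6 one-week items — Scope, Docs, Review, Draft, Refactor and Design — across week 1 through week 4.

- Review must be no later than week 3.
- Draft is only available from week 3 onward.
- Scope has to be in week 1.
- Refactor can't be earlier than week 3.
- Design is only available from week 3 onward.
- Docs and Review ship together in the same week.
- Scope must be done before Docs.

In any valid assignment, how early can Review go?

Review must be in the same week as Docs, which can't be before week 2, so Review is at least week 2; Review's own window allows nothing later than week 3.
Review at week 2 is achievable: Scope in week 1; Design in week 3; Draft in week 3; Review in week 2; Docs in week 2; Refactor in week 3.

week 2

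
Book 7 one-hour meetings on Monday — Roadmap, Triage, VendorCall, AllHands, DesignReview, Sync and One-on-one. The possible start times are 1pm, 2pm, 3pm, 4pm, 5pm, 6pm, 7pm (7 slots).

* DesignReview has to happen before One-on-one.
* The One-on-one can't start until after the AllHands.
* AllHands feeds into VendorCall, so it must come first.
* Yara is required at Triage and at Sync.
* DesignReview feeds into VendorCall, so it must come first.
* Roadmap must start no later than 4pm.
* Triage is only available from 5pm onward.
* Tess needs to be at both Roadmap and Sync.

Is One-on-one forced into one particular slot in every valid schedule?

No

One-on-one can be 2pm (e.g. DesignReview in 1pm, Roadmap in 1pm, AllHands in 1pm, VendorCall in 2pm, One-on-one in 2pm, Triage in 5pm, Sync in 2pm) or 3pm (e.g. One-on-one -> 3pm, DesignReview -> 1pm, AllHands -> 1pm, Sync -> 2pm, Triage -> 5pm, Roadmap -> 1pm, VendorCall -> 2pm).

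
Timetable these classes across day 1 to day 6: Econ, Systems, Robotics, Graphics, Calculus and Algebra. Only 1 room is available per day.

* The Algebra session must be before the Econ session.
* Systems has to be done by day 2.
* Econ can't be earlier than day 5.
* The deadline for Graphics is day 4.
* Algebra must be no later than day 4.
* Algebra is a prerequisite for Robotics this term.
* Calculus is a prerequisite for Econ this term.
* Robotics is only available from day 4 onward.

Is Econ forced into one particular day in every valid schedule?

Econ can be day 5 (e.g. Algebra in day 2, Calculus in day 4, Econ in day 5, Robotics in day 6, Systems in day 1, Graphics in day 3) or day 6 (e.g. Graphics in day 3, Calculus in day 5, Econ in day 6, Algebra in day 2, Robotics in day 4, Systems in day 1).

No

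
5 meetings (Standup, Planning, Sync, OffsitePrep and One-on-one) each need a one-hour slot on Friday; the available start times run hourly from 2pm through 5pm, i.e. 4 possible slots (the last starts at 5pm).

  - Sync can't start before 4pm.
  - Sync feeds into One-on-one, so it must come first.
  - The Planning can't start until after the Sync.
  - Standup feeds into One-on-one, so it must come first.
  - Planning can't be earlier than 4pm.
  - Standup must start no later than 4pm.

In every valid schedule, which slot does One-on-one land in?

5pm

Precedence pushes One-on-one to at least 5pm.
So One-on-one is pinned to 5pm.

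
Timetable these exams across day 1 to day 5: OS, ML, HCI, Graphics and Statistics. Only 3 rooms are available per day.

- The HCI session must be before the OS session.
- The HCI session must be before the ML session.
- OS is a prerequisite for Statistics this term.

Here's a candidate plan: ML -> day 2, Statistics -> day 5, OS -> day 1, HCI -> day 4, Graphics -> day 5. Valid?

The HCI session must be before the ML session — violated.
OS is a prerequisite for Statistics this term — holds.
Only 3 rooms are available per day — holds.
The HCI session must be before the OS session — violated.

No — it violates: The HCI session must be before the OS session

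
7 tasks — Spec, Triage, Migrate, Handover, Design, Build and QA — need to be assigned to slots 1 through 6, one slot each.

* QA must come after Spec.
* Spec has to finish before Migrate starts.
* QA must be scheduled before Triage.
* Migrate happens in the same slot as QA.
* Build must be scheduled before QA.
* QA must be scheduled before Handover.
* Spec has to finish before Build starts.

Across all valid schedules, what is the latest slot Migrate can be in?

5

Migrate must be in the same slot as QA, which can't be before 3, so Migrate is at least 3; Migrate must be in the same slot as QA, which can't be after 5, so Migrate is at most 5.
Migrate at 5 is achievable: Build=2, Handover=6, Spec=1, Migrate=5, QA=5, Design=1, Triage=6.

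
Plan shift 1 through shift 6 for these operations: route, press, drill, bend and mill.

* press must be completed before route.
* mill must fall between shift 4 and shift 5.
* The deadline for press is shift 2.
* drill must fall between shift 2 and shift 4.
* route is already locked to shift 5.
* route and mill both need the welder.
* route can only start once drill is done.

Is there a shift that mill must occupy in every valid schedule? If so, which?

mill's window is shift 4–shift 5.
route is fixed at shift 5, and mill can't share a shift with route.
So mill must be shift 4.

shift 4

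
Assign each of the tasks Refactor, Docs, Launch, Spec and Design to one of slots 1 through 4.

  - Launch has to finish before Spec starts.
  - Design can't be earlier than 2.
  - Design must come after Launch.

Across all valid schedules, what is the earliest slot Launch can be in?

1

Downstream work caps Launch at 3.
Launch at 1 is achievable: Spec=2, Design=2, Launch=1, Docs=1, Refactor=1.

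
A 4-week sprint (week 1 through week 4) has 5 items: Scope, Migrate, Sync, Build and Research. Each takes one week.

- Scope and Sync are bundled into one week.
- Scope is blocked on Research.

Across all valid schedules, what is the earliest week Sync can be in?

Sync must be in the same week as Scope, which can't be before week 2, so Sync is at least week 2.
Sync at week 2 is achievable: Research=week 1, Sync=week 2, Scope=week 2, Migrate=week 1, Build=week 1.

week 2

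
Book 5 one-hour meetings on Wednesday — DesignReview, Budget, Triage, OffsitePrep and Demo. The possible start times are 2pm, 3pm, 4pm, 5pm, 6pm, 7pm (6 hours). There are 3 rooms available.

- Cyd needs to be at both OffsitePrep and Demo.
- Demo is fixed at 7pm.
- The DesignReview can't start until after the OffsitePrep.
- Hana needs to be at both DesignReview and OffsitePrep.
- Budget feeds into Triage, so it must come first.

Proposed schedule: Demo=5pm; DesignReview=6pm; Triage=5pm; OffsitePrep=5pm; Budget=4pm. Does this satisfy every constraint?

There are 3 rooms available — holds.
The DesignReview can't start until after the OffsitePrep — holds.
Cyd needs to be at both OffsitePrep and Demo — violated.
Budget feeds into Triage, so it must come first — holds.
Demo is fixed at 7pm — violated.
Hana needs to be at both DesignReview and OffsitePrep — holds.

No. Cyd needs to be at both OffsitePrep and Demo is not satisfied.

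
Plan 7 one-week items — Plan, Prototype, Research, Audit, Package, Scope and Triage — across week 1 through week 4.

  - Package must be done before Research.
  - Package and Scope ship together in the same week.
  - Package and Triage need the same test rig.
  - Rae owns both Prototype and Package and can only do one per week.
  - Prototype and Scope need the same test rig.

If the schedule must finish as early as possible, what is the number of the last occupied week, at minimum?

The precedence chain requires at least 2 distinct weeks.
2 works (last occupied week: week 2): for example Package in week 1; Plan in week 1; Triage in week 2; Scope in week 1; Research in week 2; Prototype in week 2; Audit in week 1.

2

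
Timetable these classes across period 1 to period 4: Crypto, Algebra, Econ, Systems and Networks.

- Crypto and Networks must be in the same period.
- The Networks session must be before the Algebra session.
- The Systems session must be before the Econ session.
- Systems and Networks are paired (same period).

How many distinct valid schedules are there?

14

Splitting on Crypto: it can be period 1 (9), period 2 (4), period 3 (1). Listing each branch's schedules as (Algebra, Econ, Systems, Networks) by period number:
Crypto=period 1: (2,2,1,1) (2,3,1,1) (2,4,1,1) (3,2,1,1) (3,3,1,1) (3,4,1,1) (4,2,1,1) (4,3,1,1) (4,4,1,1) — 9.
Crypto=period 2: (3,3,2,2) (3,4,2,2) (4,3,2,2) (4,4,2,2) — 4.
Crypto=period 3: (4,4,3,3) — 1.
Summing: 9 + 4 + 1 = 14.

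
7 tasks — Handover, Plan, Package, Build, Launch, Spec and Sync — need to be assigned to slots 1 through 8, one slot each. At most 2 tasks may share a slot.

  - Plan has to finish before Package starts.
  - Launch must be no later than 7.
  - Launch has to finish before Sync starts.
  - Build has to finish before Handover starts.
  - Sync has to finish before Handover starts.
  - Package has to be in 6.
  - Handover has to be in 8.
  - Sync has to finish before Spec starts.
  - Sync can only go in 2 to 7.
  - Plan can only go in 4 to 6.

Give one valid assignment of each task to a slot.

Handover in 8, Sync in 2, Package in 6, Spec in 3, Plan in 4, Launch in 1, Build in 1

Checking: Launch(1) before Sync(2); Build(1) before Handover(8); Sync(2) before Spec(3); Sync(2) before Handover(8); Plan(4) before Package(6); Launch=1 in [1,7]; Package=6 in [6,6]; Sync=2 in [2,7]; Plan=4 in [4,6]; Handover=8 in [8,8]; max 2 per slot (cap 2).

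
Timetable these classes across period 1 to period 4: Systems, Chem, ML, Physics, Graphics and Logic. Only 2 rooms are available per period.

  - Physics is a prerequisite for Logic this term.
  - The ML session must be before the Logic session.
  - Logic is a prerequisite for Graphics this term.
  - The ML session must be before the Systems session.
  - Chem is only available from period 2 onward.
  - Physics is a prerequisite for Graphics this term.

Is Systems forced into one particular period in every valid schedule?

Systems can be period 2 (e.g. ML in period 1; Graphics in period 4; Logic in period 3; Systems in period 2; Physics in period 1; Chem in period 2) or period 3 (e.g. Systems=period 3, Logic=period 2, Chem=period 2, Physics=period 1, Graphics=period 3, ML=period 1).

No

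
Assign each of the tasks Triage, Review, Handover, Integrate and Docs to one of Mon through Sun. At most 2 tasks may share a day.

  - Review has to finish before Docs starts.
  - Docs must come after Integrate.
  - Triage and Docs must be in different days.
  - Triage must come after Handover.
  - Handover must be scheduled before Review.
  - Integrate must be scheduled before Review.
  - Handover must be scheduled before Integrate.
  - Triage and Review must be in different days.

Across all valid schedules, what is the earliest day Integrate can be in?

Tue

Precedence pushes Integrate to at least Tue; downstream work caps Integrate at Fri.
Integrate at Tue is achievable: Review in Wed; Integrate in Tue; Handover in Mon; Docs in Thu; Triage in Tue.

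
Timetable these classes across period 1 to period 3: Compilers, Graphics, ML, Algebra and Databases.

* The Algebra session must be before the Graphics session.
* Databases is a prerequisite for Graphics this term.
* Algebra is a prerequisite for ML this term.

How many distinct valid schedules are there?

Splitting on Compilers: it can be period 1 (8), period 2 (8), period 3 (8). Listing each branch's schedules as (Graphics, ML, Algebra, Databases) by period number:
Compilers=period 1: (2,2,1,1) (2,3,1,1) (3,2,1,1) (3,2,1,2) (3,3,1,1) (3,3,1,2) (3,3,2,1) (3,3,2,2) — 8.
Compilers=period 2: (2,2,1,1) (2,3,1,1) (3,2,1,1) (3,2,1,2) (3,3,1,1) (3,3,1,2) (3,3,2,1) (3,3,2,2) — 8.
Compilers=period 3: (2,2,1,1) (2,3,1,1) (3,2,1,1) (3,2,1,2) (3,3,1,1) (3,3,1,2) (3,3,2,1) (3,3,2,2) — 8.
Summing: 8 + 8 + 8 = 24.

24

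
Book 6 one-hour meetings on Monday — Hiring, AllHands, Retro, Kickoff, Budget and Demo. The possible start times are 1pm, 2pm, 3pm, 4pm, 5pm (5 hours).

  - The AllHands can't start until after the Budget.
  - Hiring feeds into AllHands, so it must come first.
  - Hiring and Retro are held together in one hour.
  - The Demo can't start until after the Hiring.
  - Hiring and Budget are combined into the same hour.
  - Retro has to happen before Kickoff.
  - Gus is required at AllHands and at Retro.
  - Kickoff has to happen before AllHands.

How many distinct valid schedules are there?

35

Splitting on Hiring: it can be 1pm (24), 2pm (9), 3pm (2). Listing each branch's schedules as (AllHands, Retro, Kickoff, Budget, Demo):
Hiring=1pm: (3pm,1pm,2pm,1pm,2pm) (3pm,1pm,2pm,1pm,3pm) (3pm,1pm,2pm,1pm,4pm) (3pm,1pm,2pm,1pm,5pm) (4pm,1pm,2pm,1pm,2pm) (4pm,1pm,2pm,1pm,3pm) (4pm,1pm,2pm,1pm,4pm) (4pm,1pm,2pm,1pm,5pm) (4pm,1pm,3pm,1pm,2pm) (4pm,1pm,3pm,1pm,3pm) (4pm,1pm,3pm,1pm,4pm) (4pm,1pm,3pm,1pm,5pm) (5pm,1pm,2pm,1pm,2pm) (5pm,1pm,2pm,1pm,3pm) (5pm,1pm,2pm,1pm,4pm) (5pm,1pm,2pm,1pm,5pm) (5pm,1pm,3pm,1pm,2pm) (5pm,1pm,3pm,1pm,3pm) (5pm,1pm,3pm,1pm,4pm) (5pm,1pm,3pm,1pm,5pm) (5pm,1pm,4pm,1pm,2pm) (5pm,1pm,4pm,1pm,3pm) (5pm,1pm,4pm,1pm,4pm) (5pm,1pm,4pm,1pm,5pm) — 24.
Hiring=2pm: (4pm,2pm,3pm,2pm,3pm) (4pm,2pm,3pm,2pm,4pm) (4pm,2pm,3pm,2pm,5pm) (5pm,2pm,3pm,2pm,3pm) (5pm,2pm,3pm,2pm,4pm) (5pm,2pm,3pm,2pm,5pm) (5pm,2pm,4pm,2pm,3pm) (5pm,2pm,4pm,2pm,4pm) (5pm,2pm,4pm,2pm,5pm) — 9.
Hiring=3pm: (5pm,3pm,4pm,3pm,4pm) (5pm,3pm,4pm,3pm,5pm) — 2.
Summing: 24 + 9 + 2 = 35.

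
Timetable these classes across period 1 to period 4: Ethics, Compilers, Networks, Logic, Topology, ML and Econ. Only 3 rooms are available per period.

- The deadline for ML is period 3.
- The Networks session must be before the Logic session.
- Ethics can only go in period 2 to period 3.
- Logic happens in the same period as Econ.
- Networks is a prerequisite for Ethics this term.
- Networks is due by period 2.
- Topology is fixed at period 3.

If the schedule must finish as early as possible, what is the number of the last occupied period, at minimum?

3

The precedence chain requires at least 2 distinct periods.
With at most 3 per period and 7 classes, at least 3 periods are needed.
Topology can't be placed before period 3, so the schedule must run through at least period 3.
3 works (last occupied period: period 3): for example Econ -> period 2, Topology -> period 3, Compilers -> period 1, Ethics -> period 2, Networks -> period 1, Logic -> period 2, ML -> period 1.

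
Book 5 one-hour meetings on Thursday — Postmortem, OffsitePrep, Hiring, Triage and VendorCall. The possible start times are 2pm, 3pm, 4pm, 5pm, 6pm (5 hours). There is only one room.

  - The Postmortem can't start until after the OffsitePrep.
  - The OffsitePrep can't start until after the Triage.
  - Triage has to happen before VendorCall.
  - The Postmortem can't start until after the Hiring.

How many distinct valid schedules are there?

Splitting on Postmortem: it can be 5pm (3), 6pm (8). Listing each branch's schedules as (OffsitePrep, Hiring, Triage, VendorCall):
Postmortem=5pm: (3pm,4pm,2pm,6pm) (4pm,2pm,3pm,6pm) (4pm,3pm,2pm,6pm) — 3.
Postmortem=6pm: (3pm,4pm,2pm,5pm) (3pm,5pm,2pm,4pm) (4pm,2pm,3pm,5pm) (4pm,3pm,2pm,5pm) (4pm,5pm,2pm,3pm) (5pm,2pm,3pm,4pm) (5pm,3pm,2pm,4pm) (5pm,4pm,2pm,3pm) — 8.
Summing: 3 + 8 = 11.

11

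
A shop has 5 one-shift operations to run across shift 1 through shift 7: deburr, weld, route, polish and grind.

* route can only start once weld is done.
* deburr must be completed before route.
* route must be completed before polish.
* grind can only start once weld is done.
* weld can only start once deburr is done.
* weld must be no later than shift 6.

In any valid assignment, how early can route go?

shift 3

Precedence pushes route to at least shift 3; downstream work caps route at shift 6.
route at shift 3 is achievable: polish -> shift 4; route -> shift 3; weld -> shift 2; grind -> shift 3; deburr -> shift 1.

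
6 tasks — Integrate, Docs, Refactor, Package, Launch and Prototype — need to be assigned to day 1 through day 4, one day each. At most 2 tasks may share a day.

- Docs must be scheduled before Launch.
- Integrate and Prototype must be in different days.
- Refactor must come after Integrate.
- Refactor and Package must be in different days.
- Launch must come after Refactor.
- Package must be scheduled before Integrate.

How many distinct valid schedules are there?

Splitting on Docs: it can be day 1 (2), day 2 (3), day 3 (2). Listing each branch's schedules as (Integrate, Refactor, Package, Launch, Prototype) by day number:
Docs=day 1: (2,3,1,4,3) (2,3,1,4,4) — 2.
Docs=day 2: (2,3,1,4,1) (2,3,1,4,3) (2,3,1,4,4) — 3.
Docs=day 3: (2,3,1,4,1) (2,3,1,4,4) — 2.
Summing: 2 + 3 + 2 = 7.

7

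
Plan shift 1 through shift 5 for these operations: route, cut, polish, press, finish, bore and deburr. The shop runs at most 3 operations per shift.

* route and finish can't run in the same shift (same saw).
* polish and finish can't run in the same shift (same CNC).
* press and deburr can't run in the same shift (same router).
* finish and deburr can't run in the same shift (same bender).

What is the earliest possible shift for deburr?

deburr at shift 1 is achievable: deburr=shift 1; polish=shift 2; cut=shift 1; route=shift 1; finish=shift 3; press=shift 2; bore=shift 2.

shift 1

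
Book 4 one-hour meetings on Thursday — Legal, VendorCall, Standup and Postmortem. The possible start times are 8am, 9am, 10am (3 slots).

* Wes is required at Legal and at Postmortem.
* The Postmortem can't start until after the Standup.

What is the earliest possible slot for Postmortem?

Precedence pushes Postmortem to at least 9am.
Postmortem at 9am is achievable: Legal=8am, Postmortem=9am, Standup=8am, VendorCall=8am.

9am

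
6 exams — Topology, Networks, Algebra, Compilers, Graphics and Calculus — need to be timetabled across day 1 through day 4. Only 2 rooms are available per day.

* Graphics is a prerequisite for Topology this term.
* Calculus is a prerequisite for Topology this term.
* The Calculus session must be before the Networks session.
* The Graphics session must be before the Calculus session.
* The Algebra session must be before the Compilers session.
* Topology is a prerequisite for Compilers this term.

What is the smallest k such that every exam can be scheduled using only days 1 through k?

4 days

The precedence chain requires at least 4 distinct days.
With at most 2 per day and 6 exams, at least 3 days are needed.
4 works (last occupied day: day 4): for example Topology -> day 3, Algebra -> day 1, Compilers -> day 4, Graphics -> day 1, Networks -> day 3, Calculus -> day 2.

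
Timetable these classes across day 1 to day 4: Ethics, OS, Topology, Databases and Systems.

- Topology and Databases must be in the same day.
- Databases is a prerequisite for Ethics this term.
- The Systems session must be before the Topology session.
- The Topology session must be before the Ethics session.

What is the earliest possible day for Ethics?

day 3

Precedence pushes Ethics to at least day 3.
Ethics at day 3 is achievable: Topology=day 2, Systems=day 1, Ethics=day 3, OS=day 1, Databases=day 2.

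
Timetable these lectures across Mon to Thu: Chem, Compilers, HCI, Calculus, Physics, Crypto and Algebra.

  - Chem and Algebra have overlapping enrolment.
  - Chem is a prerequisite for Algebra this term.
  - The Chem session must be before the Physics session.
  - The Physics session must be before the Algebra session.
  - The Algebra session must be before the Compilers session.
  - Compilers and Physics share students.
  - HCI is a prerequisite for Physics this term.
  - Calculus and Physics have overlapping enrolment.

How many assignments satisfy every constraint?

12

Splitting on Calculus: it can be Mon (4), Wed (4), Thu (4). Listing each branch's schedules as (Chem, Compilers, HCI, Physics, Crypto, Algebra):
Calculus=Mon: (Mon,Thu,Mon,Tue,Mon,Wed) (Mon,Thu,Mon,Tue,Tue,Wed) (Mon,Thu,Mon,Tue,Wed,Wed) (Mon,Thu,Mon,Tue,Thu,Wed) — 4.
Calculus=Wed: (Mon,Thu,Mon,Tue,Mon,Wed) (Mon,Thu,Mon,Tue,Tue,Wed) (Mon,Thu,Mon,Tue,Wed,Wed) (Mon,Thu,Mon,Tue,Thu,Wed) — 4.
Calculus=Thu: (Mon,Thu,Mon,Tue,Mon,Wed) (Mon,Thu,Mon,Tue,Tue,Wed) (Mon,Thu,Mon,Tue,Wed,Wed) (Mon,Thu,Mon,Tue,Thu,Wed) — 4.
Summing: 4 + 4 + 4 = 12.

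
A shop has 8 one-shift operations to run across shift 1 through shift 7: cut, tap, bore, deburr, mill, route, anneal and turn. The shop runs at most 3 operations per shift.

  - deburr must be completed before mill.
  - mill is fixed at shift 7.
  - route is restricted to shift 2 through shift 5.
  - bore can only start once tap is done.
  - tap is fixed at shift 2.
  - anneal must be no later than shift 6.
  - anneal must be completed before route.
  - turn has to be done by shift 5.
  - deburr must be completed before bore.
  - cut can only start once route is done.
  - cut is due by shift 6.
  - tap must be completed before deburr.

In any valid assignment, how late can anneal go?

Anneal's own window allows nothing later than shift 6; downstream work caps anneal at shift 4.
anneal at shift 4 is achievable: mill=shift 7; deburr=shift 3; anneal=shift 4; tap=shift 2; cut=shift 6; bore=shift 4; turn=shift 1; route=shift 5.

shift 4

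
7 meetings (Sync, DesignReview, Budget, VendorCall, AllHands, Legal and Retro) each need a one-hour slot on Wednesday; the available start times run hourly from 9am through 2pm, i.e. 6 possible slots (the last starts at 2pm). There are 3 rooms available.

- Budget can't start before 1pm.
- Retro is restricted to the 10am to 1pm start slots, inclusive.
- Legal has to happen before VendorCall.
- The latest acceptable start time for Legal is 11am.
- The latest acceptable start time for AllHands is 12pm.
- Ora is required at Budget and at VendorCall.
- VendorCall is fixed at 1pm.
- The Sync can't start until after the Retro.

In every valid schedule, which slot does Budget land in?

Budget's window is 1pm–2pm.
VendorCall is fixed at 1pm, and Budget can't share a slot with VendorCall.
So Budget must be 2pm.

2pm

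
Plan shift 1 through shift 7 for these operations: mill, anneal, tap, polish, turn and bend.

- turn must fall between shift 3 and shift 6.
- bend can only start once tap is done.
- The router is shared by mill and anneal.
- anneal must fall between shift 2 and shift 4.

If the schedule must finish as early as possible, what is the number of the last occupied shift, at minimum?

shift 3

The precedence chain requires at least 2 distinct shifts.
turn can't be placed before shift 3, so the schedule must run through at least shift 3.
3 works (last occupied shift: shift 3): for example turn=shift 3, polish=shift 1, anneal=shift 2, tap=shift 1, mill=shift 1, bend=shift 2.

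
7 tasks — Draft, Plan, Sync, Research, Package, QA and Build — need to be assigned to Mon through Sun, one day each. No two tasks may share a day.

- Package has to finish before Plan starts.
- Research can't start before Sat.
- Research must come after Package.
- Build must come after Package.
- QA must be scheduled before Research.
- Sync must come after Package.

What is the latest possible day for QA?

Downstream work caps QA at Sat.
QA at Sat is achievable: Plan -> Tue; Build -> Thu; QA -> Sat; Package -> Mon; Draft -> Fri; Sync -> Wed; Research -> Sun.

Sat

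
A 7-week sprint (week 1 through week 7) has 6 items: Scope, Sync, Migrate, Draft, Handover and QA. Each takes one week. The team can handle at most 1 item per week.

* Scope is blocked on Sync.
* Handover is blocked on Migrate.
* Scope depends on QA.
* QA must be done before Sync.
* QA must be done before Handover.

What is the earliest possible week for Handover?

week 3

Precedence pushes Handover to at least week 2.
Handover at week 3 is achievable: QA in week 1, Migrate in week 2, Sync in week 4, Draft in week 6, Scope in week 5, Handover in week 3.
Nothing earlier works — the capacity limit rule out every week before week 3.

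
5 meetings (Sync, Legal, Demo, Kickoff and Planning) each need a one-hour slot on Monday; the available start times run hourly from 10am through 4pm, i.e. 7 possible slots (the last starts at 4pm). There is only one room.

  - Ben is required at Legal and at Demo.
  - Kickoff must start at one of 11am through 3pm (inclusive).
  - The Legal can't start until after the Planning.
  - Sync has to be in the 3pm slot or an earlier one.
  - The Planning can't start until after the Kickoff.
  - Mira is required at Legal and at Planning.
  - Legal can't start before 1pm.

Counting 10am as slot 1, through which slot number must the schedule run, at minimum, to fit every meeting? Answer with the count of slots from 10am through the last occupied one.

5 slots

The precedence chain requires at least 3 distinct slots.
With at most 1 per slot and 5 meetings, at least 5 slots are needed.
Legal can't be placed before 1pm — that is slot 4 counting from 10am — so the schedule must run through at least 4 slots.
5 works (last occupied slot: 2pm): for example Legal -> 1pm; Kickoff -> 11am; Demo -> 2pm; Sync -> 10am; Planning -> 12pm.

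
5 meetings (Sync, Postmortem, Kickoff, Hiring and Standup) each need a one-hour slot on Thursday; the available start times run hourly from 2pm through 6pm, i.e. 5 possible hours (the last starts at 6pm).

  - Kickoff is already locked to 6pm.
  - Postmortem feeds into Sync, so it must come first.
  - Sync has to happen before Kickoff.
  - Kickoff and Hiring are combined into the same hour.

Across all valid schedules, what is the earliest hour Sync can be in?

Precedence pushes Sync to at least 3pm; downstream work caps Sync at 5pm.
Sync at 3pm is achievable: Kickoff=6pm; Standup=2pm; Postmortem=2pm; Sync=3pm; Hiring=6pm.

3pm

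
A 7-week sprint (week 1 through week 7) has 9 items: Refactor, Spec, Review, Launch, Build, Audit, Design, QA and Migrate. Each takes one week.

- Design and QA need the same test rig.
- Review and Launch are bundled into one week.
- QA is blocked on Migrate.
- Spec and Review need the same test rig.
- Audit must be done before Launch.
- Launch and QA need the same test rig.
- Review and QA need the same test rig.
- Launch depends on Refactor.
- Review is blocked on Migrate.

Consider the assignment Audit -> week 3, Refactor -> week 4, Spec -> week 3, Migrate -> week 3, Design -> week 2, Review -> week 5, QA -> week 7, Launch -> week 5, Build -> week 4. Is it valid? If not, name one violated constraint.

Review and Launch are bundled into one week — holds.
Spec and Review need the same test rig — holds.
Review and QA need the same test rig — holds.
Launch depends on Refactor — holds.
Design and QA need the same test rig — holds.
QA is blocked on Migrate — holds.
Launch and QA need the same test rig — holds.
Review is blocked on Migrate — holds.
Audit must be done before Launch — holds.

Yes, all constraints hold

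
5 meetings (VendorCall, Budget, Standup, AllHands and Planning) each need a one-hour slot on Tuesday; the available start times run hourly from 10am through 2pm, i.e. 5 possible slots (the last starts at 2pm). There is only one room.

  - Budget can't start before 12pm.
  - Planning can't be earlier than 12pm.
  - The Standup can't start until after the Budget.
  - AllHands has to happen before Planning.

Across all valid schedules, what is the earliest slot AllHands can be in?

Downstream work caps AllHands at 1pm.
AllHands at 10am is achievable: Planning=1pm; VendorCall=11am; AllHands=10am; Budget=12pm; Standup=2pm.

10am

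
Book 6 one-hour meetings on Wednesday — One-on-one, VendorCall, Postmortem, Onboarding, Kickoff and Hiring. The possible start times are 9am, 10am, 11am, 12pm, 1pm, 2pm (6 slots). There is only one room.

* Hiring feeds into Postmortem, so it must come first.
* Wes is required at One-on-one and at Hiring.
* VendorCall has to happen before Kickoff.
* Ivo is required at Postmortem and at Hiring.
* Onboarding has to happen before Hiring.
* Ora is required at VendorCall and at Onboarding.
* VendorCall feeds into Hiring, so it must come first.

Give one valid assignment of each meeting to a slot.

Onboarding -> 10am; Hiring -> 11am; Postmortem -> 12pm; VendorCall -> 9am; Kickoff -> 1pm; One-on-one -> 2pm

Checking: VendorCall(9am) before Kickoff(1pm); VendorCall(9am) before Hiring(11am); Hiring(11am) before Postmortem(12pm); Onboarding(10am) before Hiring(11am); One-on-one(2pm) != Hiring(11am); Postmortem(12pm) != Hiring(11am); VendorCall(9am) != Onboarding(10am); max 1 per slot (cap 1).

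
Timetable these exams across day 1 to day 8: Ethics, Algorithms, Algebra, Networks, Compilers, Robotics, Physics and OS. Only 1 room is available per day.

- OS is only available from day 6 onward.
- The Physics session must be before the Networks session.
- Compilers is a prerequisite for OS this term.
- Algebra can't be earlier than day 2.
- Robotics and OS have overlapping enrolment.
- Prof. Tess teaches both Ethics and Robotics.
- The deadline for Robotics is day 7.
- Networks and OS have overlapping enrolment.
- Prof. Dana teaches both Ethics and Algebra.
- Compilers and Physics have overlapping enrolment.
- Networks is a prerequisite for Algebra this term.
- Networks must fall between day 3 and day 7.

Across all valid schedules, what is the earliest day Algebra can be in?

day 4

Algebra is available from day 2; precedence pushes Algebra to at least day 4.
Algebra at day 4 is achievable: Algebra in day 4; Ethics in day 7; Algorithms in day 8; OS in day 6; Robotics in day 1; Compilers in day 5; Networks in day 3; Physics in day 2.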